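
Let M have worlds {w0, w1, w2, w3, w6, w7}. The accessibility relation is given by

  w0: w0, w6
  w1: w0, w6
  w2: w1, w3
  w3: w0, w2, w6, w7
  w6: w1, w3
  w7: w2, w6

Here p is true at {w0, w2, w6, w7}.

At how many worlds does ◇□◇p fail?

2

w0: successors {w0, w6}; □◇p there: w0:F, w6:T. ✓
w1: successors {w0, w6}; □◇p there: w0:F, w6:T. ✓
w2: successors {w1, w3}; □◇p there: w1:F, w3:F. ✗
w3: successors {w0, w2, w6, w7}; □◇p there: w0:F, w2:T, w6:T, w7:F. ✓
w6: successors {w1, w3}; □◇p there: w1:F, w3:F. ✗
w7: successors {w2, w6}; □◇p there: w2:T, w6:T. ✓
Satisfying worlds: {w0, w1, w3, w7}.
So ◇□◇p fails at the other 2 worlds.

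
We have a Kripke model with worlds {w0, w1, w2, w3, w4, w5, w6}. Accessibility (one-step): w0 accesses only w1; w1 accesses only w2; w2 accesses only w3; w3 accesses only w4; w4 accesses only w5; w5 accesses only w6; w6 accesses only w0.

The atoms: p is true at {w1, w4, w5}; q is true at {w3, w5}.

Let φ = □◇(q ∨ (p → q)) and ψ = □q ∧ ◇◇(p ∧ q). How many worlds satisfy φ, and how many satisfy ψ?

For □◇(q ∨ (p → q)):
w0: successors {w1}; ◇(q ∨ (p → q)) there: w1:T. ✓
w1: successors {w2}; ◇(q ∨ (p → q)) there: w2:T. ✓
w2: successors {w3}; ◇(q ∨ (p → q)) there: w3:F. ✗
w3: successors {w4}; ◇(q ∨ (p → q)) there: w4:T. ✓
w4: successors {w5}; ◇(q ∨ (p → q)) there: w5:T. ✓
w5: successors {w6}; ◇(q ∨ (p → q)) there: w6:T. ✓
w6: successors {w0}; ◇(q ∨ (p → q)) there: w0:F. ✗
— 5 worlds.
For □q ∧ ◇◇(p ∧ q):
w0: □q is F, ◇◇(p ∧ q) is F. ✗
w1: □q is F, ◇◇(p ∧ q) is F. ✗
w2: □q is T, ◇◇(p ∧ q) is F. ✗
w3: □q is F, ◇◇(p ∧ q) is T. ✗
w4: □q is T, ◇◇(p ∧ q) is F. ✗
w5: □q is F, ◇◇(p ∧ q) is F. ✗
w6: □q is F, ◇◇(p ∧ q) is F. ✗
— 0 worlds.

5 and 0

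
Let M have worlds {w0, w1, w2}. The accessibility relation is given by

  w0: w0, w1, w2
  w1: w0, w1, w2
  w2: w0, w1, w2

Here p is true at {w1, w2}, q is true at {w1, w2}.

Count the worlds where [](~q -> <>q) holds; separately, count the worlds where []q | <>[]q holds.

For [](~q -> <>q):
w0: successors {w0, w1, w2}; ~q -> <>q there: w0:T, w1:T, w2:T. ✓
w1: successors {w0, w1, w2}; ~q -> <>q there: w0:T, w1:T, w2:T. ✓
w2: successors {w0, w1, w2}; ~q -> <>q there: w0:T, w1:T, w2:T. ✓
— 3 worlds.
For []q | <>[]q:
w0: []q is F, <>[]q is F. ✗
w1: []q is F, <>[]q is F. ✗
w2: []q is F, <>[]q is F. ✗
— 0 worlds.

3 and 0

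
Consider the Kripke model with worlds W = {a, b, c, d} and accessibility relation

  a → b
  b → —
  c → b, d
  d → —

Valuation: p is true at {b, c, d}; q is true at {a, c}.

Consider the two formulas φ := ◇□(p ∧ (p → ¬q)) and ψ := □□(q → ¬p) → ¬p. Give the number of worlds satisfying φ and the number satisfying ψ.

For ◇□(p ∧ (p → ¬q)):
a: successors {b}; □(p ∧ (p → ¬q)) there: b:T. ✓
b: no successors, so ◇□(p ∧ (p → ¬q)) fails. ✗
c: successors {b, d}; □(p ∧ (p → ¬q)) there: b:T, d:T. ✓
d: no successors, so ◇□(p ∧ (p → ¬q)) fails. ✗
— 2 worlds.
For □□(q → ¬p) → ¬p:
a: □□(q → ¬p) is T, ¬p is T. ✓
b: □□(q → ¬p) is T, ¬p is F. ✗
c: □□(q → ¬p) is T, ¬p is F. ✗
d: □□(q → ¬p) is T, ¬p is F. ✗
— 1 world.

2 and 1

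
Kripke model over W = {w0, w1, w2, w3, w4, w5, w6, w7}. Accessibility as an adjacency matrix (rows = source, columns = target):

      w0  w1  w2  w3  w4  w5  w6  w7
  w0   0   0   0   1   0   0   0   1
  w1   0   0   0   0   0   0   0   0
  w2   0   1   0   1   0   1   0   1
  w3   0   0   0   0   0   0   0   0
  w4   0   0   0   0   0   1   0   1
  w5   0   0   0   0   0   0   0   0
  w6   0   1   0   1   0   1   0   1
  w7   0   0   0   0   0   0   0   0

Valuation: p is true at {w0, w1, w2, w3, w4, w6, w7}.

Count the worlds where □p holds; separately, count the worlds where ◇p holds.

5 and 4

For □p:
w0: successors {w3, w7}; p there: w3:T, w7:T. ✓
w1: no successors, so □p holds vacuously. ✓
w2: successors {w1, w3, w5, w7}; p there: w1:T, w3:T, w5:F, w7:T. ✗
w3: no successors, so □p holds vacuously. ✓
w4: successors {w5, w7}; p there: w5:F, w7:T. ✗
w5: no successors, so □p holds vacuously. ✓
w6: successors {w1, w3, w5, w7}; p there: w1:T, w3:T, w5:F, w7:T. ✗
w7: no successors, so □p holds vacuously. ✓
— 5 worlds.
For ◇p:
w0: successors {w3, w7}; p there: w3:T, w7:T. ✓
w1: no successors, so ◇p fails. ✗
w2: successors {w1, w3, w5, w7}; p there: w1:T, w3:T, w5:F, w7:T. ✓
w3: no successors, so ◇p fails. ✗
w4: successors {w5, w7}; p there: w5:F, w7:T. ✓
w5: no successors, so ◇p fails. ✗
w6: successors {w1, w3, w5, w7}; p there: w1:T, w3:T, w5:F, w7:T. ✓
w7: no successors, so ◇p fails. ✗
— 4 worlds.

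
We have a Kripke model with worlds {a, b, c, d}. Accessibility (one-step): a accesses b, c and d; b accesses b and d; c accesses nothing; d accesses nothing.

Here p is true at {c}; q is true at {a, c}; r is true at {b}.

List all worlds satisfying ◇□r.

{a, b}

a: successors {b, c, d}; □r there: b:F, c:T, d:T. ✓
b: successors {b, d}; □r there: b:F, d:T. ✓
c: no successors, so ◇□r fails. ✗
d: no successors, so ◇□r fails. ✗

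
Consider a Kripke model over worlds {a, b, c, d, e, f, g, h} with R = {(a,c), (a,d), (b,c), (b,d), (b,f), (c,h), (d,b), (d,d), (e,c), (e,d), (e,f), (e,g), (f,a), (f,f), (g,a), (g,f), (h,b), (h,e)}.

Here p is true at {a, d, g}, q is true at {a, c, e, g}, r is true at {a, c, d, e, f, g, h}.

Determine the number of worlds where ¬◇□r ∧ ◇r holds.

a: ¬◇□r is F, ◇r is T. ✗
b: ¬◇□r is F, ◇r is T. ✗
c: ¬◇□r is T, ◇r is T. ✓
d: ¬◇□r is F, ◇r is T. ✗
e: ¬◇□r is F, ◇r is T. ✗
f: ¬◇□r is F, ◇r is T. ✗
g: ¬◇□r is F, ◇r is T. ✗
h: ¬◇□r is F, ◇r is T. ✗
Satisfying worlds: {c}.

1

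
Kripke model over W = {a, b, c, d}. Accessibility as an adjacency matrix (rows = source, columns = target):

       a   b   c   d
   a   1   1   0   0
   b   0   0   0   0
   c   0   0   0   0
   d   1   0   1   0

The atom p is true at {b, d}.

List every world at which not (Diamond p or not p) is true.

a: Diamond p or not p is T. ✗
b: Diamond p or not p is F. ✓
c: Diamond p or not p is T. ✗
d: Diamond p or not p is F. ✓

{b, d}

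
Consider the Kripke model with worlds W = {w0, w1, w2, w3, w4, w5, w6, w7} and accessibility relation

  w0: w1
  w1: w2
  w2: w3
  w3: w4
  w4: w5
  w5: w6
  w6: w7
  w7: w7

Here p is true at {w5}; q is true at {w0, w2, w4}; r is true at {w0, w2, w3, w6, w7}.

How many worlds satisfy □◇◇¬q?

w0: successors {w1}; ◇◇¬q there: w1:T. ✓
w1: successors {w2}; ◇◇¬q there: w2:F. ✗
w2: successors {w3}; ◇◇¬q there: w3:T. ✓
w3: successors {w4}; ◇◇¬q there: w4:T. ✓
w4: successors {w5}; ◇◇¬q there: w5:T. ✓
w5: successors {w6}; ◇◇¬q there: w6:T. ✓
w6: successors {w7}; ◇◇¬q there: w7:T. ✓
w7: successors {w7}; ◇◇¬q there: w7:T. ✓
Satisfying worlds: {w0, w2, w3, w4, w5, w6, w7}.

7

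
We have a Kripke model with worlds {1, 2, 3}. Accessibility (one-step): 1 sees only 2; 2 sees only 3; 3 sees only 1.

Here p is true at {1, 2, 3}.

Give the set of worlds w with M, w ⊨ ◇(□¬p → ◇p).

1: successors {2}; □¬p → ◇p there: 2:T. ✓
2: successors {3}; □¬p → ◇p there: 3:T. ✓
3: successors {1}; □¬p → ◇p there: 1:T. ✓

{1, 2, 3}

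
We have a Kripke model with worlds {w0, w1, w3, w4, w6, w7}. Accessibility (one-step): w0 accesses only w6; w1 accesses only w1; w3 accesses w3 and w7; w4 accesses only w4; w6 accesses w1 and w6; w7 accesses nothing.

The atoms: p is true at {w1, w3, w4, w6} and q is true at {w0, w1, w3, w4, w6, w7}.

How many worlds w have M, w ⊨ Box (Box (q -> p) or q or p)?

w0: successors {w6}; Box (q -> p) or q or p there: w6:T. ✓
w1: successors {w1}; Box (q -> p) or q or p there: w1:T. ✓
w3: successors {w3, w7}; Box (q -> p) or q or p there: w3:T, w7:T. ✓
w4: successors {w4}; Box (q -> p) or q or p there: w4:T. ✓
w6: successors {w1, w6}; Box (q -> p) or q or p there: w1:T, w6:T. ✓
w7: no successors, so Box (Box (q -> p) or q or p) holds vacuously. ✓
Satisfying worlds: {w0, w1, w3, w4, w6, w7}.

6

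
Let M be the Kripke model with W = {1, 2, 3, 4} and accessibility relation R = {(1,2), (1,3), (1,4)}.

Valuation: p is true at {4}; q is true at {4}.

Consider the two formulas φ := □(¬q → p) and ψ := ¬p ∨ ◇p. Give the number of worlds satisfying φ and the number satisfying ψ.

3 and 3

For □(¬q → p):
1: successors {2, 3, 4}; ¬q → p there: 2:F, 3:F, 4:T. ✗
2: no successors, so □(¬q → p) holds vacuously. ✓
3: no successors, so □(¬q → p) holds vacuously. ✓
4: no successors, so □(¬q → p) holds vacuously. ✓
— 3 worlds.
For ¬p ∨ ◇p:
1: ¬p is T, ◇p is T. ✓
2: ¬p is T, ◇p is F. ✓
3: ¬p is T, ◇p is F. ✓
4: ¬p is F, ◇p is F. ✗
— 3 worlds.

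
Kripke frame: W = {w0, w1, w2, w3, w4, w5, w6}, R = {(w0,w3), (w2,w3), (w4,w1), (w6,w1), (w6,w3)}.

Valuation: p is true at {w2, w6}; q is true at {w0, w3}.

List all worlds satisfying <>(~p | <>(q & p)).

{w0, w2, w4, w6}

w0: successors {w3}; ~p | <>(q & p) there: w3:T. ✓
w1: no successors, so <>(~p | <>(q & p)) fails. ✗
w2: successors {w3}; ~p | <>(q & p) there: w3:T. ✓
w3: no successors, so <>(~p | <>(q & p)) fails. ✗
w4: successors {w1}; ~p | <>(q & p) there: w1:T. ✓
w5: no successors, so <>(~p | <>(q & p)) fails. ✗
w6: successors {w1, w3}; ~p | <>(q & p) there: w1:T, w3:T. ✓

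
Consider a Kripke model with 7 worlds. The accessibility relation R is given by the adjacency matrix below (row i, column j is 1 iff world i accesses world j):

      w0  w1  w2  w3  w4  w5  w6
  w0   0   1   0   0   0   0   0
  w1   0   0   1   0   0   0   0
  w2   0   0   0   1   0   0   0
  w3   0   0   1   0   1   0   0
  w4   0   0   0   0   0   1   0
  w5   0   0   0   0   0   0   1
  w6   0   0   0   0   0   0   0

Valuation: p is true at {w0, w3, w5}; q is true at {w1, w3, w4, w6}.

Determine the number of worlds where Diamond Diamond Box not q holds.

2

w0: successors {w1}; Diamond Box not q there: w1:F. ✗
w1: successors {w2}; Diamond Box not q there: w2:F. ✗
w2: successors {w3}; Diamond Box not q there: w3:T. ✓
w3: successors {w2, w4}; Diamond Box not q there: w2:F, w4:F. ✗
w4: successors {w5}; Diamond Box not q there: w5:T. ✓
w5: successors {w6}; Diamond Box not q there: w6:F. ✗
w6: no successors, so Diamond Diamond Box not q fails. ✗
Satisfying worlds: {w2, w4}.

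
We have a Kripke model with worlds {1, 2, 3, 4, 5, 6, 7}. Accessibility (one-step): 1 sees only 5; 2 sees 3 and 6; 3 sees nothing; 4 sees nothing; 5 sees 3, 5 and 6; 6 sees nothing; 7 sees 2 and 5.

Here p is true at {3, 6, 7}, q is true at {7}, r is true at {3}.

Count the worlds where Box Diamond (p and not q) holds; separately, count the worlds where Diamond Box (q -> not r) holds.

5 and 4

For Box Diamond (p and not q):
1: successors {5}; Diamond (p and not q) there: 5:T. ✓
2: successors {3, 6}; Diamond (p and not q) there: 3:F, 6:F. ✗
3: no successors, so Box Diamond (p and not q) holds vacuously. ✓
4: no successors, so Box Diamond (p and not q) holds vacuously. ✓
5: successors {3, 5, 6}; Diamond (p and not q) there: 3:F, 5:T, 6:F. ✗
6: no successors, so Box Diamond (p and not q) holds vacuously. ✓
7: successors {2, 5}; Diamond (p and not q) there: 2:T, 5:T. ✓
— 5 worlds.
For Diamond Box (q -> not r):
1: successors {5}; Box (q -> not r) there: 5:T. ✓
2: successors {3, 6}; Box (q -> not r) there: 3:T, 6:T. ✓
3: no successors, so Diamond Box (q -> not r) fails. ✗
4: no successors, so Diamond Box (q -> not r) fails. ✗
5: successors {3, 5, 6}; Box (q -> not r) there: 3:T, 5:T, 6:T. ✓
6: no successors, so Diamond Box (q -> not r) fails. ✗
7: successors {2, 5}; Box (q -> not r) there: 2:T, 5:T. ✓
— 4 worlds.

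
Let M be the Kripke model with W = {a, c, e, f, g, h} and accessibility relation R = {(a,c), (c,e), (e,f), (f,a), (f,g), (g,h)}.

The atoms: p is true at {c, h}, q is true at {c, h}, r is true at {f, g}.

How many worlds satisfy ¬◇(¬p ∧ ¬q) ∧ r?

1

a: ¬◇(¬p ∧ ¬q) is T, r is F. ✗
c: ¬◇(¬p ∧ ¬q) is F, r is F. ✗
e: ¬◇(¬p ∧ ¬q) is F, r is F. ✗
f: ¬◇(¬p ∧ ¬q) is F, r is T. ✗
g: ¬◇(¬p ∧ ¬q) is T, r is T. ✓
h: ¬◇(¬p ∧ ¬q) is T, r is F. ✗
Satisfying worlds: {g}.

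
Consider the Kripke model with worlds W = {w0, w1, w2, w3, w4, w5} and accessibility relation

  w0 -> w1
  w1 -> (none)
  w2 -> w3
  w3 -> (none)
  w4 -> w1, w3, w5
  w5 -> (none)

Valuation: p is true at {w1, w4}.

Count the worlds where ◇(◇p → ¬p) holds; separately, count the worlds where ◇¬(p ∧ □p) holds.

For ◇(◇p → ¬p):
w0: successors {w1}; ◇p → ¬p there: w1:T. ✓
w1: no successors, so ◇(◇p → ¬p) fails. ✗
w2: successors {w3}; ◇p → ¬p there: w3:T. ✓
w3: no successors, so ◇(◇p → ¬p) fails. ✗
w4: successors {w1, w3, w5}; ◇p → ¬p there: w1:T, w3:T, w5:T. ✓
w5: no successors, so ◇(◇p → ¬p) fails. ✗
— 3 worlds.
For ◇¬(p ∧ □p):
w0: successors {w1}; ¬(p ∧ □p) there: w1:F. ✗
w1: no successors, so ◇¬(p ∧ □p) fails. ✗
w2: successors {w3}; ¬(p ∧ □p) there: w3:T. ✓
w3: no successors, so ◇¬(p ∧ □p) fails. ✗
w4: successors {w1, w3, w5}; ¬(p ∧ □p) there: w1:F, w3:T, w5:T. ✓
w5: no successors, so ◇¬(p ∧ □p) fails. ✗
— 2 worlds.

3 and 2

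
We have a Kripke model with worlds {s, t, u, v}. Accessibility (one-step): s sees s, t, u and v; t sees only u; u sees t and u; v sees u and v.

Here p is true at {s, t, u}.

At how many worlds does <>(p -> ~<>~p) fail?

0

s: successors {s, t, u, v}; p -> ~<>~p there: s:F, t:T, u:T, v:T. ✓
t: successors {u}; p -> ~<>~p there: u:T. ✓
u: successors {t, u}; p -> ~<>~p there: t:T, u:T. ✓
v: successors {u, v}; p -> ~<>~p there: u:T, v:T. ✓
Satisfying worlds: {s, t, u, v}.
So <>(p -> ~<>~p) fails at the other 0 worlds.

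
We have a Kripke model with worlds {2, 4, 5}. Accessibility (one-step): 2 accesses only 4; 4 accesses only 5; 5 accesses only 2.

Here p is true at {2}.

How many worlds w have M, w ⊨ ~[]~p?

2: []~p is T. ✗
4: []~p is T. ✗
5: []~p is F. ✓
Satisfying worlds: {5}.

1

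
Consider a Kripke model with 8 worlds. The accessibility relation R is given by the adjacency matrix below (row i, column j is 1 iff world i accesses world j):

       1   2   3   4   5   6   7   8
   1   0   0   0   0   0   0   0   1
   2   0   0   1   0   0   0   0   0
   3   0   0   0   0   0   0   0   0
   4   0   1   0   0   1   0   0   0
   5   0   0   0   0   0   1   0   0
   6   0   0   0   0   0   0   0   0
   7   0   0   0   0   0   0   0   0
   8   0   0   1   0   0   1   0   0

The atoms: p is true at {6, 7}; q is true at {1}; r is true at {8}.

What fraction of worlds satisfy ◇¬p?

1/2

1: successors {8}; ¬p there: 8:T. ✓
2: successors {3}; ¬p there: 3:T. ✓
3: no successors, so ◇¬p fails. ✗
4: successors {2, 5}; ¬p there: 2:T, 5:T. ✓
5: successors {6}; ¬p there: 6:F. ✗
6: no successors, so ◇¬p fails. ✗
7: no successors, so ◇¬p fails. ✗
8: successors {3, 6}; ¬p there: 3:T, 6:F. ✓
That's 4 of 8 worlds, so 4/8 = 1/2.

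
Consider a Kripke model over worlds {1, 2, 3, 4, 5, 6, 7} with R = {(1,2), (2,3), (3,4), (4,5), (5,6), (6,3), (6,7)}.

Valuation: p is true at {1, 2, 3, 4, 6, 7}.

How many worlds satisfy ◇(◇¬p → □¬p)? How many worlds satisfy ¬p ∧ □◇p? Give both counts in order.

For ◇(◇¬p → □¬p):
1: successors {2}; ◇¬p → □¬p there: 2:T. ✓
2: successors {3}; ◇¬p → □¬p there: 3:T. ✓
3: successors {4}; ◇¬p → □¬p there: 4:T. ✓
4: successors {5}; ◇¬p → □¬p there: 5:T. ✓
5: successors {6}; ◇¬p → □¬p there: 6:T. ✓
6: successors {3, 7}; ◇¬p → □¬p there: 3:T, 7:T. ✓
7: no successors, so ◇(◇¬p → □¬p) fails. ✗
— 6 worlds.
For ¬p ∧ □◇p:
1: ¬p is F, □◇p is T. ✗
2: ¬p is F, □◇p is T. ✗
3: ¬p is F, □◇p is F. ✗
4: ¬p is F, □◇p is T. ✗
5: ¬p is T, □◇p is T. ✓
6: ¬p is F, □◇p is F. ✗
7: ¬p is F, □◇p is T. ✗
— 1 world.

6 and 1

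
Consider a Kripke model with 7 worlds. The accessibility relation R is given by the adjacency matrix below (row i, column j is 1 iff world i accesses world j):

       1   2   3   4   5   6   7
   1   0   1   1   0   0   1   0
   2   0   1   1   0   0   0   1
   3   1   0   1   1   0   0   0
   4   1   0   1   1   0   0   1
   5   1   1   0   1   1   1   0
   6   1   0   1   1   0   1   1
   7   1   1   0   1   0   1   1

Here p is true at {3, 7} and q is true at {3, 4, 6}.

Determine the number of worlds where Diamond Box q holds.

0

1: successors {2, 3, 6}; Box q there: 2:F, 3:F, 6:F. ✗
2: successors {2, 3, 7}; Box q there: 2:F, 3:F, 7:F. ✗
3: successors {1, 3, 4}; Box q there: 1:F, 3:F, 4:F. ✗
4: successors {1, 3, 4, 7}; Box q there: 1:F, 3:F, 4:F, 7:F. ✗
5: successors {1, 2, 4, 5, 6}; Box q there: 1:F, 2:F, 4:F, 5:F, 6:F. ✗
6: successors {1, 3, 4, 6, 7}; Box q there: 1:F, 3:F, 4:F, 6:F, 7:F. ✗
7: successors {1, 2, 4, 6, 7}; Box q there: 1:F, 2:F, 4:F, 6:F, 7:F. ✗
Satisfying worlds: ∅.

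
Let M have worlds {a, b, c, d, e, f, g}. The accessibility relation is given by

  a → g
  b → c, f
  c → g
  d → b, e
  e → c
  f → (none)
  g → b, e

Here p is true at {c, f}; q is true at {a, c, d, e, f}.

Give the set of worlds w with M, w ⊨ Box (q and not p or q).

{b, e, f}

a: successors {g}; q and not p or q there: g:F. ✗
b: successors {c, f}; q and not p or q there: c:T, f:T. ✓
c: successors {g}; q and not p or q there: g:F. ✗
d: successors {b, e}; q and not p or q there: b:F, e:T. ✗
e: successors {c}; q and not p or q there: c:T. ✓
f: no successors, so Box (q and not p or q) holds vacuously. ✓
g: successors {b, e}; q and not p or q there: b:F, e:T. ✗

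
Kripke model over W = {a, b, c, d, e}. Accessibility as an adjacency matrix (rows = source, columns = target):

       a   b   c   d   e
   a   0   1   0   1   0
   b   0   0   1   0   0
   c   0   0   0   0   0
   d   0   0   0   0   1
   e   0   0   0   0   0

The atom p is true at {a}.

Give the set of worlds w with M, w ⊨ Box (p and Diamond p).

{c, e}

a: successors {b, d}; p and Diamond p there: b:F, d:F. ✗
b: successors {c}; p and Diamond p there: c:F. ✗
c: no successors, so Box (p and Diamond p) holds vacuously. ✓
d: successors {e}; p and Diamond p there: e:F. ✗
e: no successors, so Box (p and Diamond p) holds vacuously. ✓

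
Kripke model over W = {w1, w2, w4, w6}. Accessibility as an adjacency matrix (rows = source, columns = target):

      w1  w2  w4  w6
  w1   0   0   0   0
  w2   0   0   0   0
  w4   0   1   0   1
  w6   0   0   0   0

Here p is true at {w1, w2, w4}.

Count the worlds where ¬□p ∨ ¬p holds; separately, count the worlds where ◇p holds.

2 and 1

For ¬□p ∨ ¬p:
w1: ¬□p is F, ¬p is F. ✗
w2: ¬□p is F, ¬p is F. ✗
w4: ¬□p is T, ¬p is F. ✓
w6: ¬□p is F, ¬p is T. ✓
— 2 worlds.
For ◇p:
w1: no successors, so ◇p fails. ✗
w2: no successors, so ◇p fails. ✗
w4: successors {w2, w6}; p there: w2:T, w6:F. ✓
w6: no successors, so ◇p fails. ✗
— 1 world.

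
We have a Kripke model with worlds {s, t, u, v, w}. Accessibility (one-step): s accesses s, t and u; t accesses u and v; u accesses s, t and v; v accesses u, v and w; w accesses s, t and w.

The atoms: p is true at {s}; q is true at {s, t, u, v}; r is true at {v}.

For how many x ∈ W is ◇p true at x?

s: successors {s, t, u}; p there: s:T, t:F, u:F. ✓
t: successors {u, v}; p there: u:F, v:F. ✗
u: successors {s, t, v}; p there: s:T, t:F, v:F. ✓
v: successors {u, v, w}; p there: u:F, v:F, w:F. ✗
w: successors {s, t, w}; p there: s:T, t:F, w:F. ✓
Satisfying worlds: {s, u, w}.

3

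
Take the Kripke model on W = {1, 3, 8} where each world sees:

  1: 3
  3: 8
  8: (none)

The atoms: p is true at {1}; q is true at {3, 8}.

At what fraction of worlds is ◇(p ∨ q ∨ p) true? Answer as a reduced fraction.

1: successors {3}; p ∨ q ∨ p there: 3:T. ✓
3: successors {8}; p ∨ q ∨ p there: 8:T. ✓
8: no successors, so ◇(p ∨ q ∨ p) fails. ✗
That's 2 of 3 worlds, so 2/3.

2/3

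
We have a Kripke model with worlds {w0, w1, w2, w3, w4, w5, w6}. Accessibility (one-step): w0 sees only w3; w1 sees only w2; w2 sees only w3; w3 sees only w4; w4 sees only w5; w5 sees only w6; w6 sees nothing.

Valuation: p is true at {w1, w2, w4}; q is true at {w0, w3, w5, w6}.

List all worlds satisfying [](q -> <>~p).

{w1, w3, w4, w6}

w0: successors {w3}; q -> <>~p there: w3:F. ✗
w1: successors {w2}; q -> <>~p there: w2:T. ✓
w2: successors {w3}; q -> <>~p there: w3:F. ✗
w3: successors {w4}; q -> <>~p there: w4:T. ✓
w4: successors {w5}; q -> <>~p there: w5:T. ✓
w5: successors {w6}; q -> <>~p there: w6:F. ✗
w6: no successors, so [](q -> <>~p) holds vacuously. ✓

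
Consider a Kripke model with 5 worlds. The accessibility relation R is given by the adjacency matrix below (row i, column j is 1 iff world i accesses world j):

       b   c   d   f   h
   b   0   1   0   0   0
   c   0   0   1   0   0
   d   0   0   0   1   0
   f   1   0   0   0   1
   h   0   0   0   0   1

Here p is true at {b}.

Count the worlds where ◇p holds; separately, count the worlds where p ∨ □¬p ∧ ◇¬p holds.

For ◇p:
b: successors {c}; p there: c:F. ✗
c: successors {d}; p there: d:F. ✗
d: successors {f}; p there: f:F. ✗
f: successors {b, h}; p there: b:T, h:F. ✓
h: successors {h}; p there: h:F. ✗
— 1 world.
For p ∨ □¬p ∧ ◇¬p:
b: p is T, □¬p ∧ ◇¬p is T. ✓
c: p is F, □¬p ∧ ◇¬p is T. ✓
d: p is F, □¬p ∧ ◇¬p is T. ✓
f: p is F, □¬p ∧ ◇¬p is F. ✗
h: p is F, □¬p ∧ ◇¬p is T. ✓
— 4 worlds.

1 and 4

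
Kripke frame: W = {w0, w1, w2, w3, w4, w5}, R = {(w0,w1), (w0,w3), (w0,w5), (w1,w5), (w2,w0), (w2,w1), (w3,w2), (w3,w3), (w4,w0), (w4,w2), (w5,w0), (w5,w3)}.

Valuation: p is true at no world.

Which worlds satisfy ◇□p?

∅

w0: successors {w1, w3, w5}; □p there: w1:F, w3:F, w5:F. ✗
w1: successors {w5}; □p there: w5:F. ✗
w2: successors {w0, w1}; □p there: w0:F, w1:F. ✗
w3: successors {w2, w3}; □p there: w2:F, w3:F. ✗
w4: successors {w0, w2}; □p there: w0:F, w2:F. ✗
w5: successors {w0, w3}; □p there: w0:F, w3:F. ✗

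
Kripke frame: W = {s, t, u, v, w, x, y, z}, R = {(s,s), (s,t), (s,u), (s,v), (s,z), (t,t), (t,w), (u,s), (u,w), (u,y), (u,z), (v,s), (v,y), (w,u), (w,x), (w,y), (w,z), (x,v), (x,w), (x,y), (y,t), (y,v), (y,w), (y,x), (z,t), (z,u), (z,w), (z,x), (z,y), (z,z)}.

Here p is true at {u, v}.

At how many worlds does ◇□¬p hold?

6

s: successors {s, t, u, v, z}; □¬p there: s:F, t:T, u:T, v:T, z:F. ✓
t: successors {t, w}; □¬p there: t:T, w:F. ✓
u: successors {s, w, y, z}; □¬p there: s:F, w:F, y:F, z:F. ✗
v: successors {s, y}; □¬p there: s:F, y:F. ✗
w: successors {u, x, y, z}; □¬p there: u:T, x:F, y:F, z:F. ✓
x: successors {v, w, y}; □¬p there: v:T, w:F, y:F. ✓
y: successors {t, v, w, x}; □¬p there: t:T, v:T, w:F, x:F. ✓
z: successors {t, u, w, x, y, z}; □¬p there: t:T, u:T, w:F, x:F, y:F, z:F. ✓
Satisfying worlds: {s, t, w, x, y, z}.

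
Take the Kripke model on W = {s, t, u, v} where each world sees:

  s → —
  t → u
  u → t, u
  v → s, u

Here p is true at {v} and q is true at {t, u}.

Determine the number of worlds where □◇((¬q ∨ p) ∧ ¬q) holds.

s: no successors, so □◇((¬q ∨ p) ∧ ¬q) holds vacuously. ✓
t: successors {u}; ◇((¬q ∨ p) ∧ ¬q) there: u:F. ✗
u: successors {t, u}; ◇((¬q ∨ p) ∧ ¬q) there: t:F, u:F. ✗
v: successors {s, u}; ◇((¬q ∨ p) ∧ ¬q) there: s:F, u:F. ✗
Satisfying worlds: {s}.

1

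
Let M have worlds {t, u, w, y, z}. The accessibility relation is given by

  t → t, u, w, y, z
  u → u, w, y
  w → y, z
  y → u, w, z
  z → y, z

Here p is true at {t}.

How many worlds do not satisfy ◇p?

t: successors {t, u, w, y, z}; p there: t:T, u:F, w:F, y:F, z:F. ✓
u: successors {u, w, y}; p there: u:F, w:F, y:F. ✗
w: successors {y, z}; p there: y:F, z:F. ✗
y: successors {u, w, z}; p there: u:F, w:F, z:F. ✗
z: successors {y, z}; p there: y:F, z:F. ✗
Satisfying worlds: {t}.
So ◇p fails at the other 4 worlds.

4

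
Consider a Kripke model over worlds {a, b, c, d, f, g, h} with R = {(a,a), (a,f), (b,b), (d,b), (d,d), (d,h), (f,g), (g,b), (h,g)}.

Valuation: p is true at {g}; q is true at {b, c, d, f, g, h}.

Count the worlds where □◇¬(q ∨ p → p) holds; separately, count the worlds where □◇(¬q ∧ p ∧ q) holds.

5 and 1

For □◇¬(q ∨ p → p):
a: successors {a, f}; ◇¬(q ∨ p → p) there: a:T, f:F. ✗
b: successors {b}; ◇¬(q ∨ p → p) there: b:T. ✓
c: no successors, so □◇¬(q ∨ p → p) holds vacuously. ✓
d: successors {b, d, h}; ◇¬(q ∨ p → p) there: b:T, d:T, h:F. ✗
f: successors {g}; ◇¬(q ∨ p → p) there: g:T. ✓
g: successors {b}; ◇¬(q ∨ p → p) there: b:T. ✓
h: successors {g}; ◇¬(q ∨ p → p) there: g:T. ✓
— 5 worlds.
For □◇(¬q ∧ p ∧ q):
a: successors {a, f}; ◇(¬q ∧ p ∧ q) there: a:F, f:F. ✗
b: successors {b}; ◇(¬q ∧ p ∧ q) there: b:F. ✗
c: no successors, so □◇(¬q ∧ p ∧ q) holds vacuously. ✓
d: successors {b, d, h}; ◇(¬q ∧ p ∧ q) there: b:F, d:F, h:F. ✗
f: successors {g}; ◇(¬q ∧ p ∧ q) there: g:F. ✗
g: successors {b}; ◇(¬q ∧ p ∧ q) there: b:F. ✗
h: successors {g}; ◇(¬q ∧ p ∧ q) there: g:F. ✗
— 1 world.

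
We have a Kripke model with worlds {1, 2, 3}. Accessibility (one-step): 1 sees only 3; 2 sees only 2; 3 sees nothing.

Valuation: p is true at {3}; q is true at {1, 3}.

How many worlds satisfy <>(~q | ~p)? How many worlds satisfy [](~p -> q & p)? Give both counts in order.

1 and 2

For <>(~q | ~p):
1: successors {3}; ~q | ~p there: 3:F. ✗
2: successors {2}; ~q | ~p there: 2:T. ✓
3: no successors, so <>(~q | ~p) fails. ✗
— 1 world.
For [](~p -> q & p):
1: successors {3}; ~p -> q & p there: 3:T. ✓
2: successors {2}; ~p -> q & p there: 2:F. ✗
3: no successors, so [](~p -> q & p) holds vacuously. ✓
— 2 worlds.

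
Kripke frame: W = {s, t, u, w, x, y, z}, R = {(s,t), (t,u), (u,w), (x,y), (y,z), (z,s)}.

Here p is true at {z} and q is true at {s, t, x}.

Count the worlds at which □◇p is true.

s: successors {t}; ◇p there: t:F. ✗
t: successors {u}; ◇p there: u:F. ✗
u: successors {w}; ◇p there: w:F. ✗
w: no successors, so □◇p holds vacuously. ✓
x: successors {y}; ◇p there: y:T. ✓
y: successors {z}; ◇p there: z:F. ✗
z: successors {s}; ◇p there: s:F. ✗
Satisfying worlds: {w, x}.

2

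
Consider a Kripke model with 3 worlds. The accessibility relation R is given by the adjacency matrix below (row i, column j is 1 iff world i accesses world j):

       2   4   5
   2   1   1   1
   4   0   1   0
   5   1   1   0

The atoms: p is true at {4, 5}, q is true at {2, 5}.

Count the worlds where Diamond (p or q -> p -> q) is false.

2: successors {2, 4, 5}; p or q -> p -> q there: 2:T, 4:F, 5:T. ✓
4: successors {4}; p or q -> p -> q there: 4:F. ✗
5: successors {2, 4}; p or q -> p -> q there: 2:T, 4:F. ✓
Satisfying worlds: {2, 5}.
So Diamond (p or q -> p -> q) fails at the other 1 world.

1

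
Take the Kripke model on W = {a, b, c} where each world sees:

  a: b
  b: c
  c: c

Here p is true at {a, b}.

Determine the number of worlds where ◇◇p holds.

0

a: successors {b}; ◇p there: b:F. ✗
b: successors {c}; ◇p there: c:F. ✗
c: successors {c}; ◇p there: c:F. ✗
Satisfying worlds: ∅.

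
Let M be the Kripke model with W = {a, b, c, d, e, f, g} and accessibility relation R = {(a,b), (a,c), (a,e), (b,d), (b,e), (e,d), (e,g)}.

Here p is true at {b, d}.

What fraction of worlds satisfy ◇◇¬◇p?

a: successors {b, c, e}; ◇¬◇p there: b:T, c:F, e:T. ✓
b: successors {d, e}; ◇¬◇p there: d:F, e:T. ✓
c: no successors, so ◇◇¬◇p fails. ✗
d: no successors, so ◇◇¬◇p fails. ✗
e: successors {d, g}; ◇¬◇p there: d:F, g:F. ✗
f: no successors, so ◇◇¬◇p fails. ✗
g: no successors, so ◇◇¬◇p fails. ✗
That's 2 of 7 worlds, so 2/7.

2/7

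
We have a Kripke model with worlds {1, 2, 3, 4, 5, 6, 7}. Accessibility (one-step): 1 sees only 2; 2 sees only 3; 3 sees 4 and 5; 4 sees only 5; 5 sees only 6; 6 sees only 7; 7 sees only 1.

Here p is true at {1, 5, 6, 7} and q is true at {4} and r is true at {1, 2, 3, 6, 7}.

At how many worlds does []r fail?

2

1: successors {2}; r there: 2:T. ✓
2: successors {3}; r there: 3:T. ✓
3: successors {4, 5}; r there: 4:F, 5:F. ✗
4: successors {5}; r there: 5:F. ✗
5: successors {6}; r there: 6:T. ✓
6: successors {7}; r there: 7:T. ✓
7: successors {1}; r there: 1:T. ✓
Satisfying worlds: {1, 2, 5, 6, 7}.
So []r fails at the other 2 worlds.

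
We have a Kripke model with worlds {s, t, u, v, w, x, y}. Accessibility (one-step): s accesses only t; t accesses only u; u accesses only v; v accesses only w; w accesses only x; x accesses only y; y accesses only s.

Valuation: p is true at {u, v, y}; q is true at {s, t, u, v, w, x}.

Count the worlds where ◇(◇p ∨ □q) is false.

s: successors {t}; ◇p ∨ □q there: t:T. ✓
t: successors {u}; ◇p ∨ □q there: u:T. ✓
u: successors {v}; ◇p ∨ □q there: v:T. ✓
v: successors {w}; ◇p ∨ □q there: w:T. ✓
w: successors {x}; ◇p ∨ □q there: x:T. ✓
x: successors {y}; ◇p ∨ □q there: y:T. ✓
y: successors {s}; ◇p ∨ □q there: s:T. ✓
Satisfying worlds: {s, t, u, v, w, x, y}.
So ◇(◇p ∨ □q) fails at the other 0 worlds.

0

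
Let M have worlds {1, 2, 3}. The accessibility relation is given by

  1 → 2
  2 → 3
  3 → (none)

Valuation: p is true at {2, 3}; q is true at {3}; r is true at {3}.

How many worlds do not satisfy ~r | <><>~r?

1

1: ~r is T, <><>~r is F. ✓
2: ~r is T, <><>~r is F. ✓
3: ~r is F, <><>~r is F. ✗
Satisfying worlds: {1, 2}.
So ~r | <><>~r fails at the other 1 world.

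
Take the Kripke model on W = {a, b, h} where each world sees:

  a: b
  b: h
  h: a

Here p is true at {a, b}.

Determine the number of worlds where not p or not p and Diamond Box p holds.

1

a: not p is F, not p and Diamond Box p is F. ✗
b: not p is F, not p and Diamond Box p is F. ✗
h: not p is T, not p and Diamond Box p is T. ✓
Satisfying worlds: {h}.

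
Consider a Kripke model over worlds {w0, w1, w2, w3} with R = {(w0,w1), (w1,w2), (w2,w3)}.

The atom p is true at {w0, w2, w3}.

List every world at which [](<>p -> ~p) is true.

w0: successors {w1}; <>p -> ~p there: w1:T. ✓
w1: successors {w2}; <>p -> ~p there: w2:F. ✗
w2: successors {w3}; <>p -> ~p there: w3:T. ✓
w3: no successors, so [](<>p -> ~p) holds vacuously. ✓

{w0, w2, w3}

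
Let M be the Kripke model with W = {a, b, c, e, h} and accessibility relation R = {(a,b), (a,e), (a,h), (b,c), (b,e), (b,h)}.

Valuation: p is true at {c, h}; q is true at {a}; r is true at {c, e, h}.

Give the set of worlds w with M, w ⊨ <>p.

a: successors {b, e, h}; p there: b:F, e:F, h:T. ✓
b: successors {c, e, h}; p there: c:T, e:F, h:T. ✓
c: no successors, so <>p fails. ✗
e: no successors, so <>p fails. ✗
h: no successors, so <>p fails. ✗

{a, b}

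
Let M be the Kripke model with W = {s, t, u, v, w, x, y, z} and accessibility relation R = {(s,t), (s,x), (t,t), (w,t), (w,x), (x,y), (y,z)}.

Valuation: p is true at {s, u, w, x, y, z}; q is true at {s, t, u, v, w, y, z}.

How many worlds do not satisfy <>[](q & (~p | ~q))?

4

s: successors {t, x}; [](q & (~p | ~q)) there: t:T, x:F. ✓
t: successors {t}; [](q & (~p | ~q)) there: t:T. ✓
u: no successors, so <>[](q & (~p | ~q)) fails. ✗
v: no successors, so <>[](q & (~p | ~q)) fails. ✗
w: successors {t, x}; [](q & (~p | ~q)) there: t:T, x:F. ✓
x: successors {y}; [](q & (~p | ~q)) there: y:F. ✗
y: successors {z}; [](q & (~p | ~q)) there: z:T. ✓
z: no successors, so <>[](q & (~p | ~q)) fails. ✗
Satisfying worlds: {s, t, w, y}.
So <>[](q & (~p | ~q)) fails at the other 4 worlds.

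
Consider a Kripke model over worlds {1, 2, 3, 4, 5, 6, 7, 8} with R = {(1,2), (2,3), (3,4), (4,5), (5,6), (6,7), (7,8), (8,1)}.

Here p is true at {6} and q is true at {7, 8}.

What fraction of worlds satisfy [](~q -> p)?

1: successors {2}; ~q -> p there: 2:F. ✗
2: successors {3}; ~q -> p there: 3:F. ✗
3: successors {4}; ~q -> p there: 4:F. ✗
4: successors {5}; ~q -> p there: 5:F. ✗
5: successors {6}; ~q -> p there: 6:T. ✓
6: successors {7}; ~q -> p there: 7:T. ✓
7: successors {8}; ~q -> p there: 8:T. ✓
8: successors {1}; ~q -> p there: 1:F. ✗
That's 3 of 8 worlds, so 3/8.

3/8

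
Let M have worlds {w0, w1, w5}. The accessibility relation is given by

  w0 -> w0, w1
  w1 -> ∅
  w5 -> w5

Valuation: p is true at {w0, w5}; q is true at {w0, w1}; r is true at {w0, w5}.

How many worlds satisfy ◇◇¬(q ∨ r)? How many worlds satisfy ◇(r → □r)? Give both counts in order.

0 and 2

For ◇◇¬(q ∨ r):
w0: successors {w0, w1}; ◇¬(q ∨ r) there: w0:F, w1:F. ✗
w1: no successors, so ◇◇¬(q ∨ r) fails. ✗
w5: successors {w5}; ◇¬(q ∨ r) there: w5:F. ✗
— 0 worlds.
For ◇(r → □r):
w0: successors {w0, w1}; r → □r there: w0:F, w1:T. ✓
w1: no successors, so ◇(r → □r) fails. ✗
w5: successors {w5}; r → □r there: w5:T. ✓
— 2 worlds.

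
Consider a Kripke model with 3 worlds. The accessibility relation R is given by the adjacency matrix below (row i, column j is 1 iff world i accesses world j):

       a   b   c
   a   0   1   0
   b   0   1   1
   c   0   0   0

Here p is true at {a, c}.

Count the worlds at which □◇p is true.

a: successors {b}; ◇p there: b:T. ✓
b: successors {b, c}; ◇p there: b:T, c:F. ✗
c: no successors, so □◇p holds vacuously. ✓
Satisfying worlds: {a, c}.

2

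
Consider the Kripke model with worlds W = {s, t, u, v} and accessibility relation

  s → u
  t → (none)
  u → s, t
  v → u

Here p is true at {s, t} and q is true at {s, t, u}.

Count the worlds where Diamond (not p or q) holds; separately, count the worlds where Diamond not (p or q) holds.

For Diamond (not p or q):
s: successors {u}; not p or q there: u:T. ✓
t: no successors, so Diamond (not p or q) fails. ✗
u: successors {s, t}; not p or q there: s:T, t:T. ✓
v: successors {u}; not p or q there: u:T. ✓
— 3 worlds.
For Diamond not (p or q):
s: successors {u}; not (p or q) there: u:F. ✗
t: no successors, so Diamond not (p or q) fails. ✗
u: successors {s, t}; not (p or q) there: s:F, t:F. ✗
v: successors {u}; not (p or q) there: u:F. ✗
— 0 worlds.

3 and 0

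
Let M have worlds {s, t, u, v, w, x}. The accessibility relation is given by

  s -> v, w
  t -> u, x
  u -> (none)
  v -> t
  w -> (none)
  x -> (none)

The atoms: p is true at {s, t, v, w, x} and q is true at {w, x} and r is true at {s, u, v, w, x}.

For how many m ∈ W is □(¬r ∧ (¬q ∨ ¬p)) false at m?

2

s: successors {v, w}; ¬r ∧ (¬q ∨ ¬p) there: v:F, w:F. ✗
t: successors {u, x}; ¬r ∧ (¬q ∨ ¬p) there: u:F, x:F. ✗
u: no successors, so □(¬r ∧ (¬q ∨ ¬p)) holds vacuously. ✓
v: successors {t}; ¬r ∧ (¬q ∨ ¬p) there: t:T. ✓
w: no successors, so □(¬r ∧ (¬q ∨ ¬p)) holds vacuously. ✓
x: no successors, so □(¬r ∧ (¬q ∨ ¬p)) holds vacuously. ✓
Satisfying worlds: {u, v, w, x}.
So □(¬r ∧ (¬q ∨ ¬p)) fails at the other 2 worlds.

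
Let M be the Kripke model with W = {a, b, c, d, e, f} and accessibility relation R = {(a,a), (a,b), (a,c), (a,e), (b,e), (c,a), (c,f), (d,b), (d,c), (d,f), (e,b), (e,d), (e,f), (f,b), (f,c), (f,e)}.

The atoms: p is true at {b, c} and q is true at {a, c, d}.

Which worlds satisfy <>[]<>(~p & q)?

a: successors {a, b, c, e}; []<>(~p & q) there: a:F, b:T, c:F, e:F. ✓
b: successors {e}; []<>(~p & q) there: e:F. ✗
c: successors {a, f}; []<>(~p & q) there: a:F, f:F. ✗
d: successors {b, c, f}; []<>(~p & q) there: b:T, c:F, f:F. ✓
e: successors {b, d, f}; []<>(~p & q) there: b:T, d:F, f:F. ✓
f: successors {b, c, e}; []<>(~p & q) there: b:T, c:F, e:F. ✓

{a, d, e, f}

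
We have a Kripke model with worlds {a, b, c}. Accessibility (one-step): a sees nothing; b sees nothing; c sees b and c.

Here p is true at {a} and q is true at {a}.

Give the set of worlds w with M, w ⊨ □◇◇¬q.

{a, b}

a: no successors, so □◇◇¬q holds vacuously. ✓
b: no successors, so □◇◇¬q holds vacuously. ✓
c: successors {b, c}; ◇◇¬q there: b:F, c:T. ✗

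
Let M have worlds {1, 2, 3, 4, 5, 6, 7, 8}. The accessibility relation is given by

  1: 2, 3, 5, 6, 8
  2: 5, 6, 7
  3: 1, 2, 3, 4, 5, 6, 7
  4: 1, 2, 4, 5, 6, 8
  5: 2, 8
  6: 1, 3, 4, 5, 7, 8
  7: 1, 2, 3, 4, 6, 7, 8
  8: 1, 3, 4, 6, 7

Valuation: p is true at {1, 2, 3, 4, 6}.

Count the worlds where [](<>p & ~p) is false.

1: successors {2, 3, 5, 6, 8}; <>p & ~p there: 2:F, 3:F, 5:T, 6:F, 8:T. ✗
2: successors {5, 6, 7}; <>p & ~p there: 5:T, 6:F, 7:T. ✗
3: successors {1, 2, 3, 4, 5, 6, 7}; <>p & ~p there: 1:F, 2:F, 3:F, 4:F, 5:T, 6:F, 7:T. ✗
4: successors {1, 2, 4, 5, 6, 8}; <>p & ~p there: 1:F, 2:F, 4:F, 5:T, 6:F, 8:T. ✗
5: successors {2, 8}; <>p & ~p there: 2:F, 8:T. ✗
6: successors {1, 3, 4, 5, 7, 8}; <>p & ~p there: 1:F, 3:F, 4:F, 5:T, 7:T, 8:T. ✗
7: successors {1, 2, 3, 4, 6, 7, 8}; <>p & ~p there: 1:F, 2:F, 3:F, 4:F, 6:F, 7:T, 8:T. ✗
8: successors {1, 3, 4, 6, 7}; <>p & ~p there: 1:F, 3:F, 4:F, 6:F, 7:T. ✗
Satisfying worlds: ∅.
So [](<>p & ~p) fails at the other 8 worlds.

8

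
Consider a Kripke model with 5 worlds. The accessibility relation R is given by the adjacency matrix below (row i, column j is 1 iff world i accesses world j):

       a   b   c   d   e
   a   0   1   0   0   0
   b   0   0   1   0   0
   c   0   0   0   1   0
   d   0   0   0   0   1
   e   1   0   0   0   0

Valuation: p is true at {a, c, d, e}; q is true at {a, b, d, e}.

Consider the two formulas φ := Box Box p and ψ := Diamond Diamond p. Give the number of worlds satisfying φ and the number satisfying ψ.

For Box Box p:
a: successors {b}; Box p there: b:T. ✓
b: successors {c}; Box p there: c:T. ✓
c: successors {d}; Box p there: d:T. ✓
d: successors {e}; Box p there: e:T. ✓
e: successors {a}; Box p there: a:F. ✗
— 4 worlds.
For Diamond Diamond p:
a: successors {b}; Diamond p there: b:T. ✓
b: successors {c}; Diamond p there: c:T. ✓
c: successors {d}; Diamond p there: d:T. ✓
d: successors {e}; Diamond p there: e:T. ✓
e: successors {a}; Diamond p there: a:F. ✗
— 4 worlds.

4 and 4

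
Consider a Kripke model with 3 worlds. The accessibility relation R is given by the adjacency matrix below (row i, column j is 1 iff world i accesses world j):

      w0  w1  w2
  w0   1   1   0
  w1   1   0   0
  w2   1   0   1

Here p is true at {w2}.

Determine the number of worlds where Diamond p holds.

1

w0: successors {w0, w1}; p there: w0:F, w1:F. ✗
w1: successors {w0}; p there: w0:F. ✗
w2: successors {w0, w2}; p there: w0:F, w2:T. ✓
Satisfying worlds: {w2}.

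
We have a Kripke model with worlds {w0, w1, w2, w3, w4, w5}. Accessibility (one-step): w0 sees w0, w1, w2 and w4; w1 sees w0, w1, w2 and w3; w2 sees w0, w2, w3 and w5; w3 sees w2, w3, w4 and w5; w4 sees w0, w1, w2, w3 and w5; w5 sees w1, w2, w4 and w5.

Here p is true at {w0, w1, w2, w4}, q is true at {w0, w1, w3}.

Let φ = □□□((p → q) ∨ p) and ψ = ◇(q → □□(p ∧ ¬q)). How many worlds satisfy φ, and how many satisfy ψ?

For □□□((p → q) ∨ p):
w0: successors {w0, w1, w2, w4}; □□((p → q) ∨ p) there: w0:T, w1:T, w2:T, w4:T. ✓
w1: successors {w0, w1, w2, w3}; □□((p → q) ∨ p) there: w0:T, w1:T, w2:T, w3:T. ✓
w2: successors {w0, w2, w3, w5}; □□((p → q) ∨ p) there: w0:T, w2:T, w3:T, w5:T. ✓
w3: successors {w2, w3, w4, w5}; □□((p → q) ∨ p) there: w2:T, w3:T, w4:T, w5:T. ✓
w4: successors {w0, w1, w2, w3, w5}; □□((p → q) ∨ p) there: w0:T, w1:T, w2:T, w3:T, w5:T. ✓
w5: successors {w1, w2, w4, w5}; □□((p → q) ∨ p) there: w1:T, w2:T, w4:T, w5:T. ✓
— 6 worlds.
For ◇(q → □□(p ∧ ¬q)):
w0: successors {w0, w1, w2, w4}; q → □□(p ∧ ¬q) there: w0:F, w1:F, w2:T, w4:T. ✓
w1: successors {w0, w1, w2, w3}; q → □□(p ∧ ¬q) there: w0:F, w1:F, w2:T, w3:F. ✓
w2: successors {w0, w2, w3, w5}; q → □□(p ∧ ¬q) there: w0:F, w2:T, w3:F, w5:T. ✓
w3: successors {w2, w3, w4, w5}; q → □□(p ∧ ¬q) there: w2:T, w3:F, w4:T, w5:T. ✓
w4: successors {w0, w1, w2, w3, w5}; q → □□(p ∧ ¬q) there: w0:F, w1:F, w2:T, w3:F, w5:T. ✓
w5: successors {w1, w2, w4, w5}; q → □□(p ∧ ¬q) there: w1:F, w2:T, w4:T, w5:T. ✓
— 6 worlds.

6 and 6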